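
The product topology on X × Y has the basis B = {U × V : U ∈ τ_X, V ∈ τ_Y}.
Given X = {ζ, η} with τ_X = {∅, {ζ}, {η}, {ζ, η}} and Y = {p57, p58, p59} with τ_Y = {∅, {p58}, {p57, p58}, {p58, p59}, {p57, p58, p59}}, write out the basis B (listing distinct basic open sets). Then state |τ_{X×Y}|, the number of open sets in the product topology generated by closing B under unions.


Basis B = {∅ × ∅, {ζ} × {p58}, {η} × {p58}, {ζ} × {p57, p58}, {ζ} × {p58, p59}, {ζ, η} × {p58}, {η} × {p57, p58}, {η} × {p58, p59}, {ζ} × {p57, p58, p59}, {η} × {p57, p58, p59}, {ζ, η} × {p57, p58}, {ζ, η} × {p58, p59}, {ζ, η} × {p57, p58, p59}}; |τ_{X×Y}| = 25.

Enumerate products U × V with U ∈ τ_X, V ∈ τ_Y (deduplicated):
  ∅ × ∅ = {} (∅)
  {ζ} × {p58} = {(ζ,p58)}
  {η} × {p58} = {(η,p58)}
  {ζ} × {p57, p58} = {(ζ,p57), (ζ,p58)}
  {ζ} × {p58, p59} = {(ζ,p58), (ζ,p59)}
  {ζ, η} × {p58} = {(ζ,p58), (η,p58)}
  {η} × {p57, p58} = {(η,p57), (η,p58)}
  {η} × {p58, p59} = {(η,p58), (η,p59)}
  {ζ} × {p57, p58, p59} = {(ζ,p57), (ζ,p58), (ζ,p59)}
  {η} × {p57, p58, p59} = {(η,p57), (η,p58), (η,p59)}
  {ζ, η} × {p57, p58} = {(ζ,p57), (ζ,p58), (η,p57), (η,p58)}
  {ζ, η} × {p58, p59} = {(ζ,p58), (ζ,p59), (η,p58), (η,p59)}
  {ζ, η} × {p57, p58, p59} = {(ζ,p57), (ζ,p58), (ζ,p59), (η,p57), (η,p58), (η,p59)}
These 13 distinct sets form the basis B.
Close under arbitrary unions to get τ_{X×Y}; counting gives |τ_{X×Y}| = 25.


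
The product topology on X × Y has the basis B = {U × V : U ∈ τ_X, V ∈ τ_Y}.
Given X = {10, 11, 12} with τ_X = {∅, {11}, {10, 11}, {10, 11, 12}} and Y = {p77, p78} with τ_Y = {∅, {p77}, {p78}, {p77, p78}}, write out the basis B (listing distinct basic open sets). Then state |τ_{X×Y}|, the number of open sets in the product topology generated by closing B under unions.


Basis B = {∅ × ∅, {11} × {p77}, {11} × {p78}, {10, 11} × {p77}, {10, 11} × {p78}, {11} × {p77, p78}, {10, 11, 12} × {p77}, {10, 11, 12} × {p78}, {10, 11} × {p77, p78}, {10, 11, 12} × {p77, p78}}; |τ_{X×Y}| = 16.

Enumerate products U × V with U ∈ τ_X, V ∈ τ_Y (deduplicated):
  ∅ × ∅ = {} (∅)
  {11} × {p77} = {(11,p77)}
  {11} × {p78} = {(11,p78)}
  {10, 11} × {p77} = {(10,p77), (11,p77)}
  {10, 11} × {p78} = {(10,p78), (11,p78)}
  {11} × {p77, p78} = {(11,p77), (11,p78)}
  {10, 11, 12} × {p77} = {(10,p77), (11,p77), (12,p77)}
  {10, 11, 12} × {p78} = {(10,p78), (11,p78), (12,p78)}
  {10, 11} × {p77, p78} = {(10,p77), (10,p78), (11,p77), (11,p78)}
  {10, 11, 12} × {p77, p78} = {(10,p77), (10,p78), (11,p77), (11,p78), (12,p77), (12,p78)}
These 10 distinct sets form the basis B.
Close under arbitrary unions to get τ_{X×Y}; counting gives |τ_{X×Y}| = 16.


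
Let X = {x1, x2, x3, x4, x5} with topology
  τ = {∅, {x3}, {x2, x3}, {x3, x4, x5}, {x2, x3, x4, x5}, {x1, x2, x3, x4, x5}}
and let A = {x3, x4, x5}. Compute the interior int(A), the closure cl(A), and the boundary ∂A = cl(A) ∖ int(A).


int(A) = {x3, x4, x5}, cl(A) = {x1, x2, x3, x4, x5}, ∂A = {x1, x2}.

Closed sets in (X, τ) are complements of opens:
  closed(X, τ) = {∅, {x1}, {x1, x2}, {x1, x4, x5}, {x1, x2, x4, x5}, {x1, x2, x3, x4, x5}}.
int(A) = ⋃ {U ∈ τ : U ⊆ A}. Opens contained in A: ∅, {x3}, {x3, x4, x5}.
Taking the union of these: int(A) = {x3, x4, x5}.
cl(A) = ⋂ {C closed : A ⊆ C}. Closed sets containing A: {x1, x2, x3, x4, x5}.
Intersecting these: cl(A) = {x1, x2, x3, x4, x5}.
∂A = cl(A) ∖ int(A) = {x1, x2, x3, x4, x5} ∖ {x3, x4, x5} = {x1, x2}.


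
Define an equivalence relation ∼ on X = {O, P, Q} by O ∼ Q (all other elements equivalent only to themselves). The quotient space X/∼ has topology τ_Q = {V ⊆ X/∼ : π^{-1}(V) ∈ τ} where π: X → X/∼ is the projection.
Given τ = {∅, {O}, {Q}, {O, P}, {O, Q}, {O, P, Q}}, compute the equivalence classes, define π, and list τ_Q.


X/∼ = {[O=Q], [P]}; |τ_Q| = 3.

Equivalence classes: [O=Q], [P].
Quotient map π: X → X/∼ sends O ↦ [O=Q], P ↦ [P], Q ↦ [O=Q].
For each subset V ⊆ X/∼, compute π^{-1}(V) ⊆ X and check whether π^{-1}(V) ∈ τ. V is open in τ_Q iff π^{-1}(V) ∈ τ.
  V = {}: π^{-1}(V) = ∅ ∈ τ ✓.
  V = {[O=Q]}: π^{-1}(V) = {O, Q} ∈ τ ✓.
  V = {[P]}: π^{-1}(V) = {P} ∉ τ ✗.
  V = {[O=Q], [P]}: π^{-1}(V) = {O, P, Q} ∈ τ ✓.
Open sets in the quotient: τ_Q = {{}, {[O=Q]}, {[O=Q], [P]}} (3 elements).


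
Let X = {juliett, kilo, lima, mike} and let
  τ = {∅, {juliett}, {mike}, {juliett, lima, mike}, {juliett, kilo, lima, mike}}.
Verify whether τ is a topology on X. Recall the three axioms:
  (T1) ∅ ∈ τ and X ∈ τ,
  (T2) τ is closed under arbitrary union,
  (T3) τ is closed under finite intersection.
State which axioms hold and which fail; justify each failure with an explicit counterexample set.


τ is NOT a topology on X.

Axiom (T1): ∅ ∈ τ? Yes; X ∈ τ? Yes.
Axiom (T2/T3): check pairwise unions and intersections of members of τ.
Counterexample for (T2): {juliett} ∪ {mike} = {juliett, mike} ∉ τ. Therefore τ is NOT a topology.


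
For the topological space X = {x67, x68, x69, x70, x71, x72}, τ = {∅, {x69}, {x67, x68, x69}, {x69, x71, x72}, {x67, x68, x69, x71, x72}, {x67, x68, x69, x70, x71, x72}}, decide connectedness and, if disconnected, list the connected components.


(X, τ) is connected.

Find clopen sets (U ∈ τ with X ∖ U ∈ τ):
  U = ∅, X ∖ U = {x67, x68, x69, x70, x71, x72} — both open, so U is clopen.
  U = {x67, x68, x69, x70, x71, x72}, X ∖ U = ∅ — both open, so U is clopen.
Only trivial clopens (∅ and X) exist, so (X, τ) is connected.
Compute connected components by grouping points that agree on all clopens:
  component: {x67, x68, x69, x70, x71, x72}


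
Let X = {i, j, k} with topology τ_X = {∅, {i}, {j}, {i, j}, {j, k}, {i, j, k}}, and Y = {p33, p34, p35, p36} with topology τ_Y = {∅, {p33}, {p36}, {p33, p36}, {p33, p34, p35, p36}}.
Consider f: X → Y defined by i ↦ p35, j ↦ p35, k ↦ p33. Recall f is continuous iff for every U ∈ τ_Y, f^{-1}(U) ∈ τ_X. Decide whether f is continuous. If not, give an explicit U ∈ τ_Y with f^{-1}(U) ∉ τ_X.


f is NOT continuous.

Compute f^{-1}(U) for each U ∈ τ_Y:
  U = ∅: f^{-1}(U) = ∅ ∈ τ_X ✓.
  U = {p33}: f^{-1}(U) = {k} ∉ τ_X ✗.
  U = {p36}: f^{-1}(U) = ∅ ∈ τ_X ✓.
  U = {p33, p36}: f^{-1}(U) = {k} ∉ τ_X ✗.
  U = {p33, p34, p35, p36}: f^{-1}(U) = {i, j, k} ∈ τ_X ✓.
Found U = {p33} with f^{-1}(U) = {k} not in τ_X. Therefore f is NOT continuous.


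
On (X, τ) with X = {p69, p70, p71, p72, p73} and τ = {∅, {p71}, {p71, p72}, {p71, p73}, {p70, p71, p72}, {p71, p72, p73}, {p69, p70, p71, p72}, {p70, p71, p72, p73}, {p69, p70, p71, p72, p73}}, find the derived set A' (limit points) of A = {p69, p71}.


A' = {p69, p70, p72, p73}

For each x ∈ X, list the open sets U ∈ τ with x ∈ U, then check whether U ∩ (A ∖ {x}) ≠ ∅ for every such U.
  x = p69: opens ∋ x are {p69, p70, p71, p72}, {p69, p70, p71, p72, p73}; each meets A ∖ {p69}, so x IS a limit point.
  x = p70: opens ∋ x are {p70, p71, p72}, {p69, p70, p71, p72}, {p70, p71, p72, p73}, {p69, p70, p71, p72, p73}; each meets A ∖ {p70}, so x IS a limit point.
  x = p71: open {p71} ∋ x has {p71} ∩ (A ∖ {p71}) = ∅, so x is NOT a limit point.
  x = p72: opens ∋ x are {p71, p72}, {p70, p71, p72}, {p71, p72, p73}, {p69, p70, p71, p72}, {p70, p71, p72, p73}, {p69, p70, p71, p72, p73}; each meets A ∖ {p72}, so x IS a limit point.
  x = p73: opens ∋ x are {p71, p73}, {p71, p72, p73}, {p70, p71, p72, p73}, {p69, p70, p71, p72, p73}; each meets A ∖ {p73}, so x IS a limit point.
Collecting: A' = {p69, p70, p72, p73}.


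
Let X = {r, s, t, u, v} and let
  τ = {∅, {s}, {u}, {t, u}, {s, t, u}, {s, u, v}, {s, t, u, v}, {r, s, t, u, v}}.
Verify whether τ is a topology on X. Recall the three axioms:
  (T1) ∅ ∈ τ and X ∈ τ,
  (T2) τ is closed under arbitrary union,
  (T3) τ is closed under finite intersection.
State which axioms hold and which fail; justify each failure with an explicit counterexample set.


τ is NOT a topology on X.

Axiom (T1): ∅ ∈ τ? Yes; X ∈ τ? Yes.
Axiom (T2/T3): check pairwise unions and intersections of members of τ.
Counterexample for (T2): {s} ∪ {u} = {s, u} ∉ τ. Therefore τ is NOT a topology.


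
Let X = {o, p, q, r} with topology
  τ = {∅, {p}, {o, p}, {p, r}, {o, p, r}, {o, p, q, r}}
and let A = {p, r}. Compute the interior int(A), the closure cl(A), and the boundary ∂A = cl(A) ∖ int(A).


int(A) = {p, r}, cl(A) = {o, p, q, r}, ∂A = {o, q}.

Closed sets in (X, τ) are complements of opens:
  closed(X, τ) = {∅, {q}, {o, q}, {q, r}, {o, q, r}, {o, p, q, r}}.
int(A) = ⋃ {U ∈ τ : U ⊆ A}. Opens contained in A: ∅, {p}, {p, r}.
Taking the union of these: int(A) = {p, r}.
cl(A) = ⋂ {C closed : A ⊆ C}. Closed sets containing A: {o, p, q, r}.
Intersecting these: cl(A) = {o, p, q, r}.
∂A = cl(A) ∖ int(A) = {o, p, q, r} ∖ {p, r} = {o, q}.


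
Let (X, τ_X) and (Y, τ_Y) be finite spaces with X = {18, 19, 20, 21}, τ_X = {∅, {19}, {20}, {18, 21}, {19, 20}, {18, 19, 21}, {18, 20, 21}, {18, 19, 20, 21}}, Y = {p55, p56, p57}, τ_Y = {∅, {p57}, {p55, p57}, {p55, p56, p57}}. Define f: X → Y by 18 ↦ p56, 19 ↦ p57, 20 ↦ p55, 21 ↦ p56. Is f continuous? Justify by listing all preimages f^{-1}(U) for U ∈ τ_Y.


f IS continuous.

Compute f^{-1}(U) for each U ∈ τ_Y:
  U = ∅: f^{-1}(U) = ∅ ∈ τ_X ✓.
  U = {p57}: f^{-1}(U) = {19} ∈ τ_X ✓.
  U = {p55, p57}: f^{-1}(U) = {19, 20} ∈ τ_X ✓.
  U = {p55, p56, p57}: f^{-1}(U) = {18, 19, 20, 21} ∈ τ_X ✓.
Every preimage lies in τ_X, so f IS continuous.


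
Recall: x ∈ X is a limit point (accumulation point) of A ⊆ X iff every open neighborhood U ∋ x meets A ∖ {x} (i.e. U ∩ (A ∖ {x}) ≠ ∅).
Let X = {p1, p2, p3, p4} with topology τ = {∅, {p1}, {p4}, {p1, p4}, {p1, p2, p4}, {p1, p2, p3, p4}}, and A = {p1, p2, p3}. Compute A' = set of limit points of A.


A' = {p2, p3}

For each x ∈ X, list the open sets U ∈ τ with x ∈ U, then check whether U ∩ (A ∖ {x}) ≠ ∅ for every such U.
  x = p1: open {p1} ∋ x has {p1} ∩ (A ∖ {p1}) = ∅, so x is NOT a limit point.
  x = p2: opens ∋ x are {p1, p2, p4}, {p1, p2, p3, p4}; each meets A ∖ {p2}, so x IS a limit point.
  x = p3: opens ∋ x are {p1, p2, p3, p4}; each meets A ∖ {p3}, so x IS a limit point.
  x = p4: open {p4} ∋ x has {p4} ∩ (A ∖ {p4}) = ∅, so x is NOT a limit point.
Collecting: A' = {p2, p3}.


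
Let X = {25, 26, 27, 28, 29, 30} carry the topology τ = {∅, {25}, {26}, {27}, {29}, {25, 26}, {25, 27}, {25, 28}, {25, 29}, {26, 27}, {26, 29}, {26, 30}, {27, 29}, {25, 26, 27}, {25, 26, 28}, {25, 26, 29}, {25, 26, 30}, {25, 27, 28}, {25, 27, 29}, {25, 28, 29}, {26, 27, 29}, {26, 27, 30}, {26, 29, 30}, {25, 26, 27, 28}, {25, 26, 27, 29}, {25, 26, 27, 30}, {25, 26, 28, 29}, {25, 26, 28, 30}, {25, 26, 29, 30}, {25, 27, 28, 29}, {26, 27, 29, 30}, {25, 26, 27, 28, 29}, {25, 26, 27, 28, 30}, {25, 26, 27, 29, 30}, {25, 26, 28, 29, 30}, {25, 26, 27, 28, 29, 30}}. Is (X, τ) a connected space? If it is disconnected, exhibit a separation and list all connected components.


(X, τ) is disconnected; components = [{27}, {29}, {25, 28}, {26, 30}].

Find clopen sets (U ∈ τ with X ∖ U ∈ τ):
  U = ∅, X ∖ U = {25, 26, 27, 28, 29, 30} — both open, so U is clopen.
  U = {27}, X ∖ U = {25, 26, 28, 29, 30} — both open, so U is clopen.
  U = {29}, X ∖ U = {25, 26, 27, 28, 30} — both open, so U is clopen.
  U = {25, 28}, X ∖ U = {26, 27, 29, 30} — both open, so U is clopen.
  U = {26, 30}, X ∖ U = {25, 27, 28, 29} — both open, so U is clopen.
  U = {27, 29}, X ∖ U = {25, 26, 28, 30} — both open, so U is clopen.
  U = {25, 27, 28}, X ∖ U = {26, 29, 30} — both open, so U is clopen.
  U = {25, 28, 29}, X ∖ U = {26, 27, 30} — both open, so U is clopen.
  U = {26, 27, 30}, X ∖ U = {25, 28, 29} — both open, so U is clopen.
  U = {26, 29, 30}, X ∖ U = {25, 27, 28} — both open, so U is clopen.
  U = {25, 26, 28, 30}, X ∖ U = {27, 29} — both open, so U is clopen.
  U = {25, 27, 28, 29}, X ∖ U = {26, 30} — both open, so U is clopen.
  U = {26, 27, 29, 30}, X ∖ U = {25, 28} — both open, so U is clopen.
  U = {25, 26, 27, 28, 30}, X ∖ U = {29} — both open, so U is clopen.
  U = {25, 26, 28, 29, 30}, X ∖ U = {27} — both open, so U is clopen.
  U = {25, 26, 27, 28, 29, 30}, X ∖ U = ∅ — both open, so U is clopen.
Nontrivial clopen(s) exist: e.g. {25, 27, 28}. So (X, τ) is disconnected.
Compute connected components by grouping points that agree on all clopens:
  component: {27}
  component: {29}
  component: {25, 28}
  component: {26, 30}


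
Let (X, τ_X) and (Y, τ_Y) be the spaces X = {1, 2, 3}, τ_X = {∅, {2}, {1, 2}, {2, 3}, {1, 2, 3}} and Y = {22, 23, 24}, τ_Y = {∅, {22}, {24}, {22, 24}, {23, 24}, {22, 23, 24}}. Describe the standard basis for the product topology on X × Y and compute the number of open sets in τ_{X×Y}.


Basis B = {∅ × ∅, {2} × {22}, {2} × {24}, {1, 2} × {22}, {1, 2} × {24}, {2} × {22, 24}, {2, 3} × {22}, {2} × {23, 24}, {2, 3} × {24}, {1, 2, 3} × {22}, {1, 2, 3} × {24}, {2} × {22, 23, 24}, {1, 2} × {22, 24}, {1, 2} × {23, 24}, {2, 3} × {22, 24}, {2, 3} × {23, 24}, {1, 2} × {22, 23, 24}, {1, 2, 3} × {22, 24}, {1, 2, 3} × {23, 24}, {2, 3} × {22, 23, 24}, {1, 2, 3} × {22, 23, 24}}; |τ_{X×Y}| = 70.

Enumerate products U × V with U ∈ τ_X, V ∈ τ_Y (deduplicated):
  ∅ × ∅ = {} (∅)
  {2} × {22} = {(2,22)}
  {2} × {24} = {(2,24)}
  {1, 2} × {22} = {(1,22), (2,22)}
  {1, 2} × {24} = {(1,24), (2,24)}
  {2} × {22, 24} = {(2,22), (2,24)}
  {2, 3} × {22} = {(2,22), (3,22)}
  {2} × {23, 24} = {(2,23), (2,24)}
  {2, 3} × {24} = {(2,24), (3,24)}
  {1, 2, 3} × {22} = {(1,22), (2,22), (3,22)}
  {1, 2, 3} × {24} = {(1,24), (2,24), (3,24)}
  {2} × {22, 23, 24} = {(2,22), (2,23), (2,24)}
  {1, 2} × {22, 24} = {(1,22), (1,24), (2,22), (2,24)}
  {1, 2} × {23, 24} = {(1,23), (1,24), (2,23), (2,24)}
  {2, 3} × {22, 24} = {(2,22), (2,24), (3,22), (3,24)}
  {2, 3} × {23, 24} = {(2,23), (2,24), (3,23), (3,24)}
  {1, 2} × {22, 23, 24} = {(1,22), (1,23), (1,24), (2,22), (2,23), (2,24)}
  {1, 2, 3} × {22, 24} = {(1,22), (1,24), (2,22), (2,24), (3,22), (3,24)}
  {1, 2, 3} × {23, 24} = {(1,23), (1,24), (2,23), (2,24), (3,23), (3,24)}
  {2, 3} × {22, 23, 24} = {(2,22), (2,23), (2,24), (3,22), (3,23), (3,24)}
  {1, 2, 3} × {22, 23, 24} = {(1,22), (1,23), (1,24), (2,22), (2,23), (2,24), (3,22), (3,23), (3,24)}
These 21 distinct sets form the basis B.
Close under arbitrary unions to get τ_{X×Y}; counting gives |τ_{X×Y}| = 70.


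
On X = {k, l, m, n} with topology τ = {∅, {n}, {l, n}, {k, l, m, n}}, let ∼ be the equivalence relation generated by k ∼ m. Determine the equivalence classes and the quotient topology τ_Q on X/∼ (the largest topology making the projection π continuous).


X/∼ = {[k=m], [l], [n]}; |τ_Q| = 4.

Equivalence classes: [k=m], [l], [n].
Quotient map π: X → X/∼ sends k ↦ [k=m], l ↦ [l], m ↦ [k=m], n ↦ [n].
For each subset V ⊆ X/∼, compute π^{-1}(V) ⊆ X and check whether π^{-1}(V) ∈ τ. V is open in τ_Q iff π^{-1}(V) ∈ τ.
  V = {}: π^{-1}(V) = ∅ ∈ τ ✓.
  V = {[k=m]}: π^{-1}(V) = {k, m} ∉ τ ✗.
  V = {[l]}: π^{-1}(V) = {l} ∉ τ ✗.
  V = {[k=m], [l]}: π^{-1}(V) = {k, l, m} ∉ τ ✗.
  V = {[n]}: π^{-1}(V) = {n} ∈ τ ✓.
  V = {[k=m], [n]}: π^{-1}(V) = {k, m, n} ∉ τ ✗.
  V = {[l], [n]}: π^{-1}(V) = {l, n} ∈ τ ✓.
  V = {[k=m], [l], [n]}: π^{-1}(V) = {k, l, m, n} ∈ τ ✓.
Open sets in the quotient: τ_Q = {{}, {[n]}, {[l], [n]}, {[k=m], [l], [n]}} (4 elements).


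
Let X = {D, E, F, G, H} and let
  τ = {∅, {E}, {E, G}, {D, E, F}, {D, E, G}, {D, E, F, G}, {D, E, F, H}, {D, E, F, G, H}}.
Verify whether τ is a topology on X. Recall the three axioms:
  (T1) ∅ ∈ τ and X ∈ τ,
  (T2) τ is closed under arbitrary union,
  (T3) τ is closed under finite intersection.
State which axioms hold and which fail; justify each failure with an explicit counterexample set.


τ is NOT a topology on X.

Axiom (T1): ∅ ∈ τ? Yes; X ∈ τ? Yes.
Axiom (T2/T3): check pairwise unions and intersections of members of τ.
Counterexample for (T3): {D, E, F} ∩ {D, E, G} = {D, E} ∉ τ. Therefore τ is NOT a topology.


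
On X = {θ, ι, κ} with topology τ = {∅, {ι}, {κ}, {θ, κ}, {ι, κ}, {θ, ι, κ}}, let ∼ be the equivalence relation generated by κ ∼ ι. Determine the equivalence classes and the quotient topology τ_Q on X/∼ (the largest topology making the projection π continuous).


X/∼ = {[θ], [ι=κ]}; |τ_Q| = 3.

Equivalence classes: [θ], [ι=κ].
Quotient map π: X → X/∼ sends θ ↦ [θ], ι ↦ [ι=κ], κ ↦ [ι=κ].
For each subset V ⊆ X/∼, compute π^{-1}(V) ⊆ X and check whether π^{-1}(V) ∈ τ. V is open in τ_Q iff π^{-1}(V) ∈ τ.
  V = {}: π^{-1}(V) = ∅ ∈ τ ✓.
  V = {[θ]}: π^{-1}(V) = {θ} ∉ τ ✗.
  V = {[ι=κ]}: π^{-1}(V) = {ι, κ} ∈ τ ✓.
  V = {[θ], [ι=κ]}: π^{-1}(V) = {θ, ι, κ} ∈ τ ✓.
Open sets in the quotient: τ_Q = {{}, {[ι=κ]}, {[θ], [ι=κ]}} (3 elements).


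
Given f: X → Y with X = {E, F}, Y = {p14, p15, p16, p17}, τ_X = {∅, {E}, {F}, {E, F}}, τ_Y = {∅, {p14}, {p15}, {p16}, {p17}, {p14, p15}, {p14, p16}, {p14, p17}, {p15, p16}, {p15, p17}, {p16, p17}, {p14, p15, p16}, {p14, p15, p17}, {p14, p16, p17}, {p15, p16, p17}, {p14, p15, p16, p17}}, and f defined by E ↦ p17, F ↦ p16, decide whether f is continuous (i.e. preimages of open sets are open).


f IS continuous.

Compute f^{-1}(U) for each U ∈ τ_Y:
  U = ∅: f^{-1}(U) = ∅ ∈ τ_X ✓.
  U = {p14}: f^{-1}(U) = ∅ ∈ τ_X ✓.
  U = {p15}: f^{-1}(U) = ∅ ∈ τ_X ✓.
  U = {p16}: f^{-1}(U) = {F} ∈ τ_X ✓.
  U = {p17}: f^{-1}(U) = {E} ∈ τ_X ✓.
  U = {p14, p15}: f^{-1}(U) = ∅ ∈ τ_X ✓.
  U = {p14, p16}: f^{-1}(U) = {F} ∈ τ_X ✓.
  U = {p14, p17}: f^{-1}(U) = {E} ∈ τ_X ✓.
  U = {p15, p16}: f^{-1}(U) = {F} ∈ τ_X ✓.
  U = {p15, p17}: f^{-1}(U) = {E} ∈ τ_X ✓.
  U = {p16, p17}: f^{-1}(U) = {E, F} ∈ τ_X ✓.
  U = {p14, p15, p16}: f^{-1}(U) = {F} ∈ τ_X ✓.
  U = {p14, p15, p17}: f^{-1}(U) = {E} ∈ τ_X ✓.
  U = {p14, p16, p17}: f^{-1}(U) = {E, F} ∈ τ_X ✓.
  U = {p15, p16, p17}: f^{-1}(U) = {E, F} ∈ τ_X ✓.
  U = {p14, p15, p16, p17}: f^{-1}(U) = {E, F} ∈ τ_X ✓.
Every preimage lies in τ_X, so f IS continuous.


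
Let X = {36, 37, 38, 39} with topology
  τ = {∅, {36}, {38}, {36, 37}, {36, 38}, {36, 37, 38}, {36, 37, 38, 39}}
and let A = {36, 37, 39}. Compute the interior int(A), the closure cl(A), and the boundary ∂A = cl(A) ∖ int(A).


int(A) = {36, 37}, cl(A) = {36, 37, 39}, ∂A = {39}.

Closed sets in (X, τ) are complements of opens:
  closed(X, τ) = {∅, {39}, {37, 39}, {38, 39}, {36, 37, 39}, {37, 38, 39}, {36, 37, 38, 39}}.
int(A) = ⋃ {U ∈ τ : U ⊆ A}. Opens contained in A: ∅, {36}, {36, 37}.
Taking the union of these: int(A) = {36, 37}.
cl(A) = ⋂ {C closed : A ⊆ C}. Closed sets containing A: {36, 37, 39}, {36, 37, 38, 39}.
Intersecting these: cl(A) = {36, 37, 39}.
∂A = cl(A) ∖ int(A) = {36, 37, 39} ∖ {36, 37} = {39}.


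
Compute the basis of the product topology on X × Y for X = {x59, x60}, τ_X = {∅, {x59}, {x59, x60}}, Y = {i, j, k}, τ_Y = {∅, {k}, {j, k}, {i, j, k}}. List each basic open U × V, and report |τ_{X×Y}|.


Basis B = {∅ × ∅, {x59} × {k}, {x59} × {j, k}, {x59, x60} × {k}, {x59} × {i, j, k}, {x59, x60} × {j, k}, {x59, x60} × {i, j, k}}; |τ_{X×Y}| = 10.

Enumerate products U × V with U ∈ τ_X, V ∈ τ_Y (deduplicated):
  ∅ × ∅ = {} (∅)
  {x59} × {k} = {(x59,k)}
  {x59} × {j, k} = {(x59,j), (x59,k)}
  {x59, x60} × {k} = {(x59,k), (x60,k)}
  {x59} × {i, j, k} = {(x59,i), (x59,j), (x59,k)}
  {x59, x60} × {j, k} = {(x59,j), (x59,k), (x60,j), (x60,k)}
  {x59, x60} × {i, j, k} = {(x59,i), (x59,j), (x59,k), (x60,i), (x60,j), (x60,k)}
These 7 distinct sets form the basis B.
Close under arbitrary unions to get τ_{X×Y}; counting gives |τ_{X×Y}| = 10.


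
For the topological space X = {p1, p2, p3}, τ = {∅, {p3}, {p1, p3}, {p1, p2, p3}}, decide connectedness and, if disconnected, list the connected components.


(X, τ) is connected.

Find clopen sets (U ∈ τ with X ∖ U ∈ τ):
  U = ∅, X ∖ U = {p1, p2, p3} — both open, so U is clopen.
  U = {p1, p2, p3}, X ∖ U = ∅ — both open, so U is clopen.
Only trivial clopens (∅ and X) exist, so (X, τ) is connected.
Compute connected components by grouping points that agree on all clopens:
  component: {p1, p2, p3}


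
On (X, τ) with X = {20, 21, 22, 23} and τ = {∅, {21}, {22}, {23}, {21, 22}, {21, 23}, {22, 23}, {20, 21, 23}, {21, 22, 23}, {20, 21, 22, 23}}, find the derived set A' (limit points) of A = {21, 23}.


A' = {20}

For each x ∈ X, list the open sets U ∈ τ with x ∈ U, then check whether U ∩ (A ∖ {x}) ≠ ∅ for every such U.
  x = 20: opens ∋ x are {20, 21, 23}, {20, 21, 22, 23}; each meets A ∖ {20}, so x IS a limit point.
  x = 21: open {21} ∋ x has {21} ∩ (A ∖ {21}) = ∅, so x is NOT a limit point.
  x = 22: open {22} ∋ x has {22} ∩ (A ∖ {22}) = ∅, so x is NOT a limit point.
  x = 23: open {23} ∋ x has {23} ∩ (A ∖ {23}) = ∅, so x is NOT a limit point.
Collecting: A' = {20}.


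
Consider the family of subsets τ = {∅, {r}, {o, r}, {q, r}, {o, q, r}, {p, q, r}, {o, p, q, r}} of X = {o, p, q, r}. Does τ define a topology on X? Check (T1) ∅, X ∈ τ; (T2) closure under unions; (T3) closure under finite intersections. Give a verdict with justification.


τ IS a topology on X.

Axiom (T1): ∅ ∈ τ? Yes; X ∈ τ? Yes.
Axiom (T2/T3): check pairwise unions and intersections of members of τ.
All pairwise intersections and unions checked — each lies in τ. Therefore τ satisfies (T1), (T2), (T3): it IS a topology on X.


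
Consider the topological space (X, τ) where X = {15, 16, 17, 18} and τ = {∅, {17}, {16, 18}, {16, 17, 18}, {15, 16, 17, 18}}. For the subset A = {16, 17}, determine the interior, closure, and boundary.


int(A) = {17}, cl(A) = {15, 16, 17, 18}, ∂A = {15, 16, 18}.

Closed sets in (X, τ) are complements of opens:
  closed(X, τ) = {∅, {15}, {15, 17}, {15, 16, 18}, {15, 16, 17, 18}}.
int(A) = ⋃ {U ∈ τ : U ⊆ A}. Opens contained in A: ∅, {17}.
Taking the union of these: int(A) = {17}.
cl(A) = ⋂ {C closed : A ⊆ C}. Closed sets containing A: {15, 16, 17, 18}.
Intersecting these: cl(A) = {15, 16, 17, 18}.
∂A = cl(A) ∖ int(A) = {15, 16, 17, 18} ∖ {17} = {15, 16, 18}.


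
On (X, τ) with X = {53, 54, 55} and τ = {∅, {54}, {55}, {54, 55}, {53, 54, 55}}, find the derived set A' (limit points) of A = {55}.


A' = {53}

For each x ∈ X, list the open sets U ∈ τ with x ∈ U, then check whether U ∩ (A ∖ {x}) ≠ ∅ for every such U.
  x = 53: opens ∋ x are {53, 54, 55}; each meets A ∖ {53}, so x IS a limit point.
  x = 54: open {54} ∋ x has {54} ∩ (A ∖ {54}) = ∅, so x is NOT a limit point.
  x = 55: open {55} ∋ x has {55} ∩ (A ∖ {55}) = ∅, so x is NOT a limit point.
Collecting: A' = {53}.


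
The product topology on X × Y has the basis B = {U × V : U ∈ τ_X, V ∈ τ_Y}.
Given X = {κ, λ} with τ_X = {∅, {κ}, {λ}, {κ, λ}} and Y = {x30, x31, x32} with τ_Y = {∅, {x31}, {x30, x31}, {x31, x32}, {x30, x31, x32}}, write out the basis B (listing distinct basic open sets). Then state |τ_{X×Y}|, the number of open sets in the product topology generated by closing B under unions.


Basis B = {∅ × ∅, {κ} × {x31}, {λ} × {x31}, {κ} × {x30, x31}, {κ} × {x31, x32}, {κ, λ} × {x31}, {λ} × {x30, x31}, {λ} × {x31, x32}, {κ} × {x30, x31, x32}, {λ} × {x30, x31, x32}, {κ, λ} × {x30, x31}, {κ, λ} × {x31, x32}, {κ, λ} × {x30, x31, x32}}; |τ_{X×Y}| = 25.

Enumerate products U × V with U ∈ τ_X, V ∈ τ_Y (deduplicated):
  ∅ × ∅ = {} (∅)
  {κ} × {x31} = {(κ,x31)}
  {λ} × {x31} = {(λ,x31)}
  {κ} × {x30, x31} = {(κ,x30), (κ,x31)}
  {κ} × {x31, x32} = {(κ,x31), (κ,x32)}
  {κ, λ} × {x31} = {(κ,x31), (λ,x31)}
  {λ} × {x30, x31} = {(λ,x30), (λ,x31)}
  {λ} × {x31, x32} = {(λ,x31), (λ,x32)}
  {κ} × {x30, x31, x32} = {(κ,x30), (κ,x31), (κ,x32)}
  {λ} × {x30, x31, x32} = {(λ,x30), (λ,x31), (λ,x32)}
  {κ, λ} × {x30, x31} = {(κ,x30), (κ,x31), (λ,x30), (λ,x31)}
  {κ, λ} × {x31, x32} = {(κ,x31), (κ,x32), (λ,x31), (λ,x32)}
  {κ, λ} × {x30, x31, x32} = {(κ,x30), (κ,x31), (κ,x32), (λ,x30), (λ,x31), (λ,x32)}
These 13 distinct sets form the basis B.
Close under arbitrary unions to get τ_{X×Y}; counting gives |τ_{X×Y}| = 25.


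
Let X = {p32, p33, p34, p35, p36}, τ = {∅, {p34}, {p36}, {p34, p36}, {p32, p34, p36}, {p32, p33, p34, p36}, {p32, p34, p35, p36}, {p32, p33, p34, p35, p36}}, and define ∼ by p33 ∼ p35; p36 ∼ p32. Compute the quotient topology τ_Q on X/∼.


X/∼ = {[p32=p36], [p33=p35], [p34]}; |τ_Q| = 4.

Equivalence classes: [p32=p36], [p33=p35], [p34].
Quotient map π: X → X/∼ sends p32 ↦ [p32=p36], p33 ↦ [p33=p35], p34 ↦ [p34], p35 ↦ [p33=p35], p36 ↦ [p32=p36].
For each subset V ⊆ X/∼, compute π^{-1}(V) ⊆ X and check whether π^{-1}(V) ∈ τ. V is open in τ_Q iff π^{-1}(V) ∈ τ.
  V = {}: π^{-1}(V) = ∅ ∈ τ ✓.
  V = {[p32=p36]}: π^{-1}(V) = {p32, p36} ∉ τ ✗.
  V = {[p33=p35]}: π^{-1}(V) = {p33, p35} ∉ τ ✗.
  V = {[p32=p36], [p33=p35]}: π^{-1}(V) = {p32, p33, p35, p36} ∉ τ ✗.
  V = {[p34]}: π^{-1}(V) = {p34} ∈ τ ✓.
  V = {[p32=p36], [p34]}: π^{-1}(V) = {p32, p34, p36} ∈ τ ✓.
  V = {[p33=p35], [p34]}: π^{-1}(V) = {p33, p34, p35} ∉ τ ✗.
  V = {[p32=p36], [p33=p35], [p34]}: π^{-1}(V) = {p32, p33, p34, p35, p36} ∈ τ ✓.
Open sets in the quotient: τ_Q = {{}, {[p34]}, {[p32=p36], [p34]}, {[p32=p36], [p33=p35], [p34]}} (4 elements).


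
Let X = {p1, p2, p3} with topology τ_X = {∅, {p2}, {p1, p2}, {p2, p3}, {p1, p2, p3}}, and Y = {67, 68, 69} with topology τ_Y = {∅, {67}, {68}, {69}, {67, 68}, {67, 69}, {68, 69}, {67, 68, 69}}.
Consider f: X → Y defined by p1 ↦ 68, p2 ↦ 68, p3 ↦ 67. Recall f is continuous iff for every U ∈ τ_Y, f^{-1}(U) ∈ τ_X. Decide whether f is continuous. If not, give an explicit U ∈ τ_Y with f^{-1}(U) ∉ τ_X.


f is NOT continuous.

Compute f^{-1}(U) for each U ∈ τ_Y:
  U = ∅: f^{-1}(U) = ∅ ∈ τ_X ✓.
  U = {67}: f^{-1}(U) = {p3} ∉ τ_X ✗.
  U = {68}: f^{-1}(U) = {p1, p2} ∈ τ_X ✓.
  U = {69}: f^{-1}(U) = ∅ ∈ τ_X ✓.
  U = {67, 68}: f^{-1}(U) = {p1, p2, p3} ∈ τ_X ✓.
  U = {67, 69}: f^{-1}(U) = {p3} ∉ τ_X ✗.
  U = {68, 69}: f^{-1}(U) = {p1, p2} ∈ τ_X ✓.
  U = {67, 68, 69}: f^{-1}(U) = {p1, p2, p3} ∈ τ_X ✓.
Found U = {67} with f^{-1}(U) = {p3} not in τ_X. Therefore f is NOT continuous.


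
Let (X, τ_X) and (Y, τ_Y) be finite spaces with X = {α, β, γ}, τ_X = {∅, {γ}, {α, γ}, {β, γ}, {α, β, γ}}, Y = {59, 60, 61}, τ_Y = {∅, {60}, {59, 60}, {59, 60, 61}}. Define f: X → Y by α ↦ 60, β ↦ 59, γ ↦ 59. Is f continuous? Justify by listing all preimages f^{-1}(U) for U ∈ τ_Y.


f is NOT continuous.

Compute f^{-1}(U) for each U ∈ τ_Y:
  U = ∅: f^{-1}(U) = ∅ ∈ τ_X ✓.
  U = {60}: f^{-1}(U) = {α} ∉ τ_X ✗.
  U = {59, 60}: f^{-1}(U) = {α, β, γ} ∈ τ_X ✓.
  U = {59, 60, 61}: f^{-1}(U) = {α, β, γ} ∈ τ_X ✓.
Found U = {60} with f^{-1}(U) = {α} not in τ_X. Therefore f is NOT continuous.


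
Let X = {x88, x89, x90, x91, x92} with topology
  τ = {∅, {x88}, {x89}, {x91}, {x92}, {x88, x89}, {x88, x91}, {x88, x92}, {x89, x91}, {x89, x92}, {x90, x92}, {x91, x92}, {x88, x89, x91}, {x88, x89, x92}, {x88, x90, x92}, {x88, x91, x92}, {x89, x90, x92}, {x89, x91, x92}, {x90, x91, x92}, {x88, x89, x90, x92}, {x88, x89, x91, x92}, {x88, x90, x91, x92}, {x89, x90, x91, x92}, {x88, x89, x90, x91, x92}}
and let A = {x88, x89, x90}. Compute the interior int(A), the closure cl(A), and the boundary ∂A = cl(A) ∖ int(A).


int(A) = {x88, x89}, cl(A) = {x88, x89, x90}, ∂A = {x90}.

Closed sets in (X, τ) are complements of opens:
  closed(X, τ) = {∅, {x88}, {x89}, {x90}, {x91}, {x88, x89}, {x88, x90}, {x88, x91}, {x89, x90}, {x89, x91}, {x90, x91}, {x90, x92}, {x88, x89, x90}, {x88, x89, x91}, {x88, x90, x91}, {x88, x90, x92}, {x89, x90, x91}, {x89, x90, x92}, {x90, x91, x92}, {x88, x89, x90, x91}, {x88, x89, x90, x92}, {x88, x90, x91, x92}, {x89, x90, x91, x92}, {x88, x89, x90, x91, x92}}.
int(A) = ⋃ {U ∈ τ : U ⊆ A}. Opens contained in A: ∅, {x88}, {x89}, {x88, x89}.
Taking the union of these: int(A) = {x88, x89}.
cl(A) = ⋂ {C closed : A ⊆ C}. Closed sets containing A: {x88, x89, x90}, {x88, x89, x90, x91}, {x88, x89, x90, x92}, {x88, x89, x90, x91, x92}.
Intersecting these: cl(A) = {x88, x89, x90}.
∂A = cl(A) ∖ int(A) = {x88, x89, x90} ∖ {x88, x89} = {x90}.


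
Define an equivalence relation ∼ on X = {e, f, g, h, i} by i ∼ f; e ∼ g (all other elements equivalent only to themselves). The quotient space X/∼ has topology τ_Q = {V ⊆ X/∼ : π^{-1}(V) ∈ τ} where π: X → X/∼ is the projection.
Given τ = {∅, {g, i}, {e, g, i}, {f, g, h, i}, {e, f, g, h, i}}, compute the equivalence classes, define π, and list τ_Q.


X/∼ = {[e=g], [f=i], [h]}; |τ_Q| = 2.

Equivalence classes: [e=g], [f=i], [h].
Quotient map π: X → X/∼ sends e ↦ [e=g], f ↦ [f=i], g ↦ [e=g], h ↦ [h], i ↦ [f=i].
For each subset V ⊆ X/∼, compute π^{-1}(V) ⊆ X and check whether π^{-1}(V) ∈ τ. V is open in τ_Q iff π^{-1}(V) ∈ τ.
  V = {}: π^{-1}(V) = ∅ ∈ τ ✓.
  V = {[e=g]}: π^{-1}(V) = {e, g} ∉ τ ✗.
  V = {[f=i]}: π^{-1}(V) = {f, i} ∉ τ ✗.
  V = {[e=g], [f=i]}: π^{-1}(V) = {e, f, g, i} ∉ τ ✗.
  V = {[h]}: π^{-1}(V) = {h} ∉ τ ✗.
  V = {[e=g], [h]}: π^{-1}(V) = {e, g, h} ∉ τ ✗.
  V = {[f=i], [h]}: π^{-1}(V) = {f, h, i} ∉ τ ✗.
  V = {[e=g], [f=i], [h]}: π^{-1}(V) = {e, f, g, h, i} ∈ τ ✓.
Open sets in the quotient: τ_Q = {{}, {[e=g], [f=i], [h]}} (2 elements).


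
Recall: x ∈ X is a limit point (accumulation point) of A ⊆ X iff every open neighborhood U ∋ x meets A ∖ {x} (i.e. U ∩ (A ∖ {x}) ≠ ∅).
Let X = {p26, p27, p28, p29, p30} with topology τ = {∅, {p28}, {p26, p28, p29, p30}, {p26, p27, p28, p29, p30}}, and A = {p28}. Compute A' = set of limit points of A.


A' = {p26, p27, p29, p30}

For each x ∈ X, list the open sets U ∈ τ with x ∈ U, then check whether U ∩ (A ∖ {x}) ≠ ∅ for every such U.
  x = p26: opens ∋ x are {p26, p28, p29, p30}, {p26, p27, p28, p29, p30}; each meets A ∖ {p26}, so x IS a limit point.
  x = p27: opens ∋ x are {p26, p27, p28, p29, p30}; each meets A ∖ {p27}, so x IS a limit point.
  x = p28: open {p28} ∋ x has {p28} ∩ (A ∖ {p28}) = ∅, so x is NOT a limit point.
  x = p29: opens ∋ x are {p26, p28, p29, p30}, {p26, p27, p28, p29, p30}; each meets A ∖ {p29}, so x IS a limit point.
  x = p30: opens ∋ x are {p26, p28, p29, p30}, {p26, p27, p28, p29, p30}; each meets A ∖ {p30}, so x IS a limit point.
Collecting: A' = {p26, p27, p29, p30}.


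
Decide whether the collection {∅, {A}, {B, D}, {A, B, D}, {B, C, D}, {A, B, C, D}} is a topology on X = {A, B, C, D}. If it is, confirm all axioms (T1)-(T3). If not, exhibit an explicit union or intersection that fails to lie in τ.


τ IS a topology on X.

Axiom (T1): ∅ ∈ τ? Yes; X ∈ τ? Yes.
Axiom (T2/T3): check pairwise unions and intersections of members of τ.
All pairwise intersections and unions checked — each lies in τ. Therefore τ satisfies (T1), (T2), (T3): it IS a topology on X.


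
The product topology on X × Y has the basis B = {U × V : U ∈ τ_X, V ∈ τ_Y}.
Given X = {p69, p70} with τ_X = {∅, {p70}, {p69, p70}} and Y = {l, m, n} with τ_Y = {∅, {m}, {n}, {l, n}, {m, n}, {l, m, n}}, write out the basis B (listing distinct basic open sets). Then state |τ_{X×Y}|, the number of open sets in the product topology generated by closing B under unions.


Basis B = {∅ × ∅, {p70} × {m}, {p70} × {n}, {p69, p70} × {m}, {p69, p70} × {n}, {p70} × {l, n}, {p70} × {m, n}, {p70} × {l, m, n}, {p69, p70} × {l, n}, {p69, p70} × {m, n}, {p69, p70} × {l, m, n}}; |τ_{X×Y}| = 18.

Enumerate products U × V with U ∈ τ_X, V ∈ τ_Y (deduplicated):
  ∅ × ∅ = {} (∅)
  {p70} × {m} = {(p70,m)}
  {p70} × {n} = {(p70,n)}
  {p69, p70} × {m} = {(p69,m), (p70,m)}
  {p69, p70} × {n} = {(p69,n), (p70,n)}
  {p70} × {l, n} = {(p70,l), (p70,n)}
  {p70} × {m, n} = {(p70,m), (p70,n)}
  {p70} × {l, m, n} = {(p70,l), (p70,m), (p70,n)}
  {p69, p70} × {l, n} = {(p69,l), (p69,n), (p70,l), (p70,n)}
  {p69, p70} × {m, n} = {(p69,m), (p69,n), (p70,m), (p70,n)}
  {p69, p70} × {l, m, n} = {(p69,l), (p69,m), (p69,n), (p70,l), (p70,m), (p70,n)}
These 11 distinct sets form the basis B.
Close under arbitrary unions to get τ_{X×Y}; counting gives |τ_{X×Y}| = 18.


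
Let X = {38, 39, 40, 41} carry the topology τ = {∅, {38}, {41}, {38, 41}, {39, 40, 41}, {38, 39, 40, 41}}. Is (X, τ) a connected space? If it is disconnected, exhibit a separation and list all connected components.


(X, τ) is disconnected; components = [{38}, {39, 40, 41}].

Find clopen sets (U ∈ τ with X ∖ U ∈ τ):
  U = ∅, X ∖ U = {38, 39, 40, 41} — both open, so U is clopen.
  U = {38}, X ∖ U = {39, 40, 41} — both open, so U is clopen.
  U = {39, 40, 41}, X ∖ U = {38} — both open, so U is clopen.
  U = {38, 39, 40, 41}, X ∖ U = ∅ — both open, so U is clopen.
Nontrivial clopen(s) exist: e.g. {39, 40, 41}. So (X, τ) is disconnected.
Compute connected components by grouping points that agree on all clopens:
  component: {38}
  component: {39, 40, 41}


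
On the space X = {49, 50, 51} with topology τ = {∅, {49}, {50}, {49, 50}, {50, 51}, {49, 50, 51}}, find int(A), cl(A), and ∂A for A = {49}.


int(A) = {49}, cl(A) = {49}, ∂A = ∅.

Closed sets in (X, τ) are complements of opens:
  closed(X, τ) = {∅, {49}, {51}, {49, 51}, {50, 51}, {49, 50, 51}}.
int(A) = ⋃ {U ∈ τ : U ⊆ A}. Opens contained in A: ∅, {49}.
Taking the union of these: int(A) = {49}.
cl(A) = ⋂ {C closed : A ⊆ C}. Closed sets containing A: {49}, {49, 51}, {49, 50, 51}.
Intersecting these: cl(A) = {49}.
∂A = cl(A) ∖ int(A) = {49} ∖ {49} = ∅.


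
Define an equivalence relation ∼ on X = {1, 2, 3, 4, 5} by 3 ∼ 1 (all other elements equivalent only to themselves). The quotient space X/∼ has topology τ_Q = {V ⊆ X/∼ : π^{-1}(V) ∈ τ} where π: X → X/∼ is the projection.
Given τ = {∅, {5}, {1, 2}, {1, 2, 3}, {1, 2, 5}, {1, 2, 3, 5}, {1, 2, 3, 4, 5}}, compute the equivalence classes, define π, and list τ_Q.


X/∼ = {[1=3], [2], [4], [5]}; |τ_Q| = 5.

Equivalence classes: [1=3], [2], [4], [5].
Quotient map π: X → X/∼ sends 1 ↦ [1=3], 2 ↦ [2], 3 ↦ [1=3], 4 ↦ [4], 5 ↦ [5].
For each subset V ⊆ X/∼, compute π^{-1}(V) ⊆ X and check whether π^{-1}(V) ∈ τ. V is open in τ_Q iff π^{-1}(V) ∈ τ.
  V = {}: π^{-1}(V) = ∅ ∈ τ ✓.
  V = {[1=3]}: π^{-1}(V) = {1, 3} ∉ τ ✗.
  V = {[2]}: π^{-1}(V) = {2} ∉ τ ✗.
  V = {[1=3], [2]}: π^{-1}(V) = {1, 2, 3} ∈ τ ✓.
  V = {[4]}: π^{-1}(V) = {4} ∉ τ ✗.
  V = {[1=3], [4]}: π^{-1}(V) = {1, 3, 4} ∉ τ ✗.
  V = {[2], [4]}: π^{-1}(V) = {2, 4} ∉ τ ✗.
  V = {[1=3], [2], [4]}: π^{-1}(V) = {1, 2, 3, 4} ∉ τ ✗.
  V = {[5]}: π^{-1}(V) = {5} ∈ τ ✓.
  V = {[1=3], [5]}: π^{-1}(V) = {1, 3, 5} ∉ τ ✗.
  V = {[2], [5]}: π^{-1}(V) = {2, 5} ∉ τ ✗.
  V = {[1=3], [2], [5]}: π^{-1}(V) = {1, 2, 3, 5} ∈ τ ✓.
  V = {[4], [5]}: π^{-1}(V) = {4, 5} ∉ τ ✗.
  V = {[1=3], [4], [5]}: π^{-1}(V) = {1, 3, 4, 5} ∉ τ ✗.
  V = {[2], [4], [5]}: π^{-1}(V) = {2, 4, 5} ∉ τ ✗.
  V = {[1=3], [2], [4], [5]}: π^{-1}(V) = {1, 2, 3, 4, 5} ∈ τ ✓.
Open sets in the quotient: τ_Q = {{}, {[1=3], [2]}, {[5]}, {[1=3], [2], [5]}, {[1=3], [2], [4], [5]}} (5 elements).


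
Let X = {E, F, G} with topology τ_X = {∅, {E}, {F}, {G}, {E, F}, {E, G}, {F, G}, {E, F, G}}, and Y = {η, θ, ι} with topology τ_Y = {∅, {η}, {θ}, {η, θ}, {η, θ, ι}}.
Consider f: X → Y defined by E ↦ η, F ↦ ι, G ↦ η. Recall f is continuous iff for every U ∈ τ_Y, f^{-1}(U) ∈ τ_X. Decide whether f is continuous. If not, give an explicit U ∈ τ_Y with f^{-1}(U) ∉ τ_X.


f IS continuous.

Compute f^{-1}(U) for each U ∈ τ_Y:
  U = ∅: f^{-1}(U) = ∅ ∈ τ_X ✓.
  U = {η}: f^{-1}(U) = {E, G} ∈ τ_X ✓.
  U = {θ}: f^{-1}(U) = ∅ ∈ τ_X ✓.
  U = {η, θ}: f^{-1}(U) = {E, G} ∈ τ_X ✓.
  U = {η, θ, ι}: f^{-1}(U) = {E, F, G} ∈ τ_X ✓.
Every preimage lies in τ_X, so f IS continuous.


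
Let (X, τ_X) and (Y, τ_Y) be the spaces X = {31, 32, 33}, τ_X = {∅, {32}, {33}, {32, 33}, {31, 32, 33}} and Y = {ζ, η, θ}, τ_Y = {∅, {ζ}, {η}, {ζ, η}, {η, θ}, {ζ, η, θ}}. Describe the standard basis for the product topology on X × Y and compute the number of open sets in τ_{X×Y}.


Basis B = {∅ × ∅, {32} × {ζ}, {32} × {η}, {33} × {ζ}, {33} × {η}, {32} × {ζ, η}, {32, 33} × {ζ}, {32} × {η, θ}, {32, 33} × {η}, {33} × {ζ, η}, {33} × {η, θ}, {31, 32, 33} × {ζ}, {31, 32, 33} × {η}, {32} × {ζ, η, θ}, {33} × {ζ, η, θ}, {32, 33} × {ζ, η}, {32, 33} × {η, θ}, {31, 32, 33} × {ζ, η}, {31, 32, 33} × {η, θ}, {32, 33} × {ζ, η, θ}, {31, 32, 33} × {ζ, η, θ}}; |τ_{X×Y}| = 70.

Enumerate products U × V with U ∈ τ_X, V ∈ τ_Y (deduplicated):
  ∅ × ∅ = {} (∅)
  {32} × {ζ} = {(32,ζ)}
  {32} × {η} = {(32,η)}
  {33} × {ζ} = {(33,ζ)}
  {33} × {η} = {(33,η)}
  {32} × {ζ, η} = {(32,ζ), (32,η)}
  {32, 33} × {ζ} = {(32,ζ), (33,ζ)}
  {32} × {η, θ} = {(32,η), (32,θ)}
  {32, 33} × {η} = {(32,η), (33,η)}
  {33} × {ζ, η} = {(33,ζ), (33,η)}
  {33} × {η, θ} = {(33,η), (33,θ)}
  {31, 32, 33} × {ζ} = {(31,ζ), (32,ζ), (33,ζ)}
  {31, 32, 33} × {η} = {(31,η), (32,η), (33,η)}
  {32} × {ζ, η, θ} = {(32,ζ), (32,η), (32,θ)}
  {33} × {ζ, η, θ} = {(33,ζ), (33,η), (33,θ)}
  {32, 33} × {ζ, η} = {(32,ζ), (32,η), (33,ζ), (33,η)}
  {32, 33} × {η, θ} = {(32,η), (32,θ), (33,η), (33,θ)}
  {31, 32, 33} × {ζ, η} = {(31,ζ), (31,η), (32,ζ), (32,η), (33,ζ), (33,η)}
  {31, 32, 33} × {η, θ} = {(31,η), (31,θ), (32,η), (32,θ), (33,η), (33,θ)}
  {32, 33} × {ζ, η, θ} = {(32,ζ), (32,η), (32,θ), (33,ζ), (33,η), (33,θ)}
  {31, 32, 33} × {ζ, η, θ} = {(31,ζ), (31,η), (31,θ), (32,ζ), (32,η), (32,θ), (33,ζ), (33,η), (33,θ)}
These 21 distinct sets form the basis B.
Close under arbitrary unions to get τ_{X×Y}; counting gives |τ_{X×Y}| = 70.


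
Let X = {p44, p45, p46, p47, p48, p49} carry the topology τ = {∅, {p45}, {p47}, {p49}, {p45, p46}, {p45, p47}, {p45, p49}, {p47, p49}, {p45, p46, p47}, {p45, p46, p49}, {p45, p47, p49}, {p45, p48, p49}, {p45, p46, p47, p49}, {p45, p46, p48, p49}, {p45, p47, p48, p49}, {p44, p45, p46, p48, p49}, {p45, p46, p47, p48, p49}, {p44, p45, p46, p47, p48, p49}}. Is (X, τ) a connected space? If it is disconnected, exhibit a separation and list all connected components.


(X, τ) is disconnected; components = [{p47}, {p44, p45, p46, p48, p49}].

Find clopen sets (U ∈ τ with X ∖ U ∈ τ):
  U = ∅, X ∖ U = {p44, p45, p46, p47, p48, p49} — both open, so U is clopen.
  U = {p47}, X ∖ U = {p44, p45, p46, p48, p49} — both open, so U is clopen.
  U = {p44, p45, p46, p48, p49}, X ∖ U = {p47} — both open, so U is clopen.
  U = {p44, p45, p46, p47, p48, p49}, X ∖ U = ∅ — both open, so U is clopen.
Nontrivial clopen(s) exist: e.g. {p44, p45, p46, p48, p49}. So (X, τ) is disconnected.
Compute connected components by grouping points that agree on all clopens:
  component: {p47}
  component: {p44, p45, p46, p48, p49}


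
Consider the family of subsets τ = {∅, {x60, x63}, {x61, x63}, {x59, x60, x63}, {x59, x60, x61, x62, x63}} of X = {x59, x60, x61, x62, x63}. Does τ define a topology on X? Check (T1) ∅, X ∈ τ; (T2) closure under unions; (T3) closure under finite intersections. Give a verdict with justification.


τ is NOT a topology on X.

Axiom (T1): ∅ ∈ τ? Yes; X ∈ τ? Yes.
Axiom (T2/T3): check pairwise unions and intersections of members of τ.
Counterexample for (T3): {x60, x63} ∩ {x61, x63} = {x63} ∉ τ. Therefore τ is NOT a topology.
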